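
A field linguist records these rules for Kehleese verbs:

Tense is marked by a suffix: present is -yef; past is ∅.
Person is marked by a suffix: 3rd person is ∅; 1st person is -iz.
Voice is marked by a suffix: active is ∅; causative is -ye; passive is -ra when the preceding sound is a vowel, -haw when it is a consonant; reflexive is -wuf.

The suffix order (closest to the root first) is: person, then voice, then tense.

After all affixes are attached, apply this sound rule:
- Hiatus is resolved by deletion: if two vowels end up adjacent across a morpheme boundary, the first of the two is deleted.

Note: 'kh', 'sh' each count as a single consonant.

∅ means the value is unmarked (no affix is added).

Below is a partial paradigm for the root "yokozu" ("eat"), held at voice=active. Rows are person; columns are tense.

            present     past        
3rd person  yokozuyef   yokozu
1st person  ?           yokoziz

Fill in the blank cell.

Attach person 1st person -iz → yokozuiz.
voice = active: zero marking, form stays yokozuiz.
Attach tense present -yef → yokozuizyef.
Apply vowel deletion: yokozuizyef → yokozizyef.

yokozizyef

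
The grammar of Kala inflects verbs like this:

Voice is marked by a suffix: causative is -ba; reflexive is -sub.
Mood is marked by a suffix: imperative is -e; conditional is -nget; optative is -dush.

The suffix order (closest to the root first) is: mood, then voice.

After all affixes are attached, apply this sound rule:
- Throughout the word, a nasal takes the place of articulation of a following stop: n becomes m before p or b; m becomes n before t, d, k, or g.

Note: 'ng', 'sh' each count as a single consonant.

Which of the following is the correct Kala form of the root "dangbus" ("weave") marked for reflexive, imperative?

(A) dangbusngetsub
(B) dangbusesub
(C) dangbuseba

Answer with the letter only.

Attach mood imperative -e → dangbuse.
Attach voice reflexive -sub → dangbusesub.
Nasal assimilation: no change.
So the correct form is dangbusesub, option (B).
(C) dangbuseba is wrong: it uses causative instead of reflexive for voice.
(A) dangbusngetsub is wrong: it uses conditional instead of imperative for mood.

B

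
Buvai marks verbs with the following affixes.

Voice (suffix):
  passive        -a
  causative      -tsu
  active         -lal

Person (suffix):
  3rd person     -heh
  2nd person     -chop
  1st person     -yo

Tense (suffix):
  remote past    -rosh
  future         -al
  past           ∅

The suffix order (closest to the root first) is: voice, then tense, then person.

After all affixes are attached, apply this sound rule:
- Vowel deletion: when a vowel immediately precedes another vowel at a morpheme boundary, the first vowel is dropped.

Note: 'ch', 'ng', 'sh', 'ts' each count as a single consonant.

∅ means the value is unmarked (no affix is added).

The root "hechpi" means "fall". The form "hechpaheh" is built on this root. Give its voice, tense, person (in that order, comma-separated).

passive, past, 3rd person

Segment: hechpi-a-heh.
voice: -a → passive.
tense: ∅ → past.
person: -heh → 3rd person.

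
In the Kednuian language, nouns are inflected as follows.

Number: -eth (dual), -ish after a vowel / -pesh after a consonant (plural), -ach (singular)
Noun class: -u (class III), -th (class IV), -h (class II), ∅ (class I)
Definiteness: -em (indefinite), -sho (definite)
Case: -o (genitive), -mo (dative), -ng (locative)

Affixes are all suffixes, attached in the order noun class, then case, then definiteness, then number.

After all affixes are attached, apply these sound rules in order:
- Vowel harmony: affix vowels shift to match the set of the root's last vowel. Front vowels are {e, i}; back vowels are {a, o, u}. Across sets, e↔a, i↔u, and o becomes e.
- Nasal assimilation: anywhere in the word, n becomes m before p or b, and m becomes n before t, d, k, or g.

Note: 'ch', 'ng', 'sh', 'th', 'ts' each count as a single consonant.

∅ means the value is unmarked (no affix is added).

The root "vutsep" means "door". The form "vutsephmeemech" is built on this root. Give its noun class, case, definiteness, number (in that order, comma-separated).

class II, dative, indefinite, singular

Segment: vutsep-h-mo-em-ach.
noun class: -h → class II.
case: -mo → dative.
definiteness: -em → indefinite.
number: -ach → singular.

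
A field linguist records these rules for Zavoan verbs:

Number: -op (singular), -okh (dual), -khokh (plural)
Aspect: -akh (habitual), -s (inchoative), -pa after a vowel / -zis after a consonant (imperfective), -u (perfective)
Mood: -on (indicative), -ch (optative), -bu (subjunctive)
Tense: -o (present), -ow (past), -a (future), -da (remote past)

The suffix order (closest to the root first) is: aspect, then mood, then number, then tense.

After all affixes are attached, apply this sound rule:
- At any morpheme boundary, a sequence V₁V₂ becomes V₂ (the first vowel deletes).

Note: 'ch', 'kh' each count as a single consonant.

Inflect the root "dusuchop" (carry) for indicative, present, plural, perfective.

dusuchoponkhokho

Attach aspect perfective -u → dusuchopu.
Attach mood indicative -on → dusuchopuon.
Attach number plural -khokh → dusuchopuonkhokh.
Attach tense present -o → dusuchopuonkhokho.
Apply vowel deletion: dusuchopuonkhokho → dusuchoponkhokho.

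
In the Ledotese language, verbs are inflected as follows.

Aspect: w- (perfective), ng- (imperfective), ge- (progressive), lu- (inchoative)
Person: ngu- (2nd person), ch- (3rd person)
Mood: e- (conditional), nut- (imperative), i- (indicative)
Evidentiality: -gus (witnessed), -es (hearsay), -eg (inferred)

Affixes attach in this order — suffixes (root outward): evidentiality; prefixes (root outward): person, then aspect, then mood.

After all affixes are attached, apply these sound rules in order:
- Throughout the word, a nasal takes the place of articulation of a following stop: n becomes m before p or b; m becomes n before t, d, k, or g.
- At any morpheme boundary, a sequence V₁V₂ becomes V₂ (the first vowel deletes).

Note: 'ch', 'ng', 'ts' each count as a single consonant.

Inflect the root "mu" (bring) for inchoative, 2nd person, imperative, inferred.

nutlungumeg

Attach person 2nd person ngu- → ngumu.
Attach aspect inchoative lu- → lungumu.
Attach mood imperative nut- → nutlungumu.
Attach evidentiality inferred -eg → nutlungumueg.
Nasal assimilation: no change.
Apply vowel deletion: nutlungumueg → nutlungumeg.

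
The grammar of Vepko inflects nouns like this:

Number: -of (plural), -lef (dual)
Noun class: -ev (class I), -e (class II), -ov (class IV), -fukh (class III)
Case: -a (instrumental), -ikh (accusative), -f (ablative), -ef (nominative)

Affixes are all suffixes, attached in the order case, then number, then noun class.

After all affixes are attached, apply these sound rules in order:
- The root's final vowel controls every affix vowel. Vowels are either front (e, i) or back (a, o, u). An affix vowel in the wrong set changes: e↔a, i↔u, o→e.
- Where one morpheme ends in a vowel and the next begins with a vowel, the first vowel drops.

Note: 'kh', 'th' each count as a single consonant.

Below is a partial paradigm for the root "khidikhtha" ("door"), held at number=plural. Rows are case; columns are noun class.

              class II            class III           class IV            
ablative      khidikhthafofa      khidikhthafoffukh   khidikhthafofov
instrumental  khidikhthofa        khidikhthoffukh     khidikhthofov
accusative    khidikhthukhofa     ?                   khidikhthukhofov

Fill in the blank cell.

Attach case accusative -ikh → khidikhthaikh.
Attach number plural -of → khidikhthaikhof.
Attach noun class class III -fukh → khidikhthaikhoffukh.
Apply vowel harmony: khidikhthaikhoffukh → khidikhthaukhoffukh.
Apply vowel deletion: khidikhthaukhoffukh → khidikhthukhoffukh.

khidikhthukhoffukh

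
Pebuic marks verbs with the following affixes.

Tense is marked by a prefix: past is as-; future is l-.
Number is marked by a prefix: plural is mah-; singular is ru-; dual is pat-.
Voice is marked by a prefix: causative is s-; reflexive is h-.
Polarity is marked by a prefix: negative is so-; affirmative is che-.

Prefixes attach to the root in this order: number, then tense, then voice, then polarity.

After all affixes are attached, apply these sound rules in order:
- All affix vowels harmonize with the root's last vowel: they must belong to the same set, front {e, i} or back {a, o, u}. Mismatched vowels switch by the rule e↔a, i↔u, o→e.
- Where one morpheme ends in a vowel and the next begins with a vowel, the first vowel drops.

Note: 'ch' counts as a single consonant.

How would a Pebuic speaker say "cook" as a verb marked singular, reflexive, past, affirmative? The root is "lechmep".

Attach number singular ru- → rulechmep.
Attach tense past as- → asrulechmep.
Attach voice reflexive h- → hasrulechmep.
Attach polarity affirmative che- → chehasrulechmep.
Apply vowel harmony: chehasrulechmep → chehesrilechmep.
Vowel deletion: no change.

chehesrilechmep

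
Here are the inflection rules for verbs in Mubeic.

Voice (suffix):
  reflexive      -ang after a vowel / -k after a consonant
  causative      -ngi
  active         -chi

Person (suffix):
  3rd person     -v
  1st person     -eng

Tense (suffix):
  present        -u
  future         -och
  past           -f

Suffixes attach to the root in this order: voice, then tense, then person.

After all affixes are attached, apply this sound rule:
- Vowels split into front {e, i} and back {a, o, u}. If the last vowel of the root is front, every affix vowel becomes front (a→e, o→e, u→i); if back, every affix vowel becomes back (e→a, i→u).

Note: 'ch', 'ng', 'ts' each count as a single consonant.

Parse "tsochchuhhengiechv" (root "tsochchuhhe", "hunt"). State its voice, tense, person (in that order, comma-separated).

causative, future, 3rd person

Segment: tsochchuhhe-ngi-och-v.
voice: -ngi → causative.
tense: -och → future.
person: -v → 3rd person.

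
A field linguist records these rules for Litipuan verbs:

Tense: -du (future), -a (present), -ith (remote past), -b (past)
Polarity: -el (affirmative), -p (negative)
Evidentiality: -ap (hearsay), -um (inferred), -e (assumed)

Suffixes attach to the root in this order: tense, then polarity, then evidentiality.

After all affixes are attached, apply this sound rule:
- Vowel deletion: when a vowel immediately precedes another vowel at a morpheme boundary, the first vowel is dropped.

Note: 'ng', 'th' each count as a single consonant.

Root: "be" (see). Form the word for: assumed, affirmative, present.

Attach tense present -a → bea.
Attach polarity affirmative -el → beael.
Attach evidentiality assumed -e → beaele.
Apply vowel deletion: beaele → bele.

bele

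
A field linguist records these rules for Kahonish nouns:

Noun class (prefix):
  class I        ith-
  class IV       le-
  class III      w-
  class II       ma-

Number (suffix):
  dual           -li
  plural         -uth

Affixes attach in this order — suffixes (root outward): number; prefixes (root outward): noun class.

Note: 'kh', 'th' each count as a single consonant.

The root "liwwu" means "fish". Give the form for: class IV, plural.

leliwwuuth

Attach number plural -uth → liwwuuth.
Attach noun class class IV le- → leliwwuuth.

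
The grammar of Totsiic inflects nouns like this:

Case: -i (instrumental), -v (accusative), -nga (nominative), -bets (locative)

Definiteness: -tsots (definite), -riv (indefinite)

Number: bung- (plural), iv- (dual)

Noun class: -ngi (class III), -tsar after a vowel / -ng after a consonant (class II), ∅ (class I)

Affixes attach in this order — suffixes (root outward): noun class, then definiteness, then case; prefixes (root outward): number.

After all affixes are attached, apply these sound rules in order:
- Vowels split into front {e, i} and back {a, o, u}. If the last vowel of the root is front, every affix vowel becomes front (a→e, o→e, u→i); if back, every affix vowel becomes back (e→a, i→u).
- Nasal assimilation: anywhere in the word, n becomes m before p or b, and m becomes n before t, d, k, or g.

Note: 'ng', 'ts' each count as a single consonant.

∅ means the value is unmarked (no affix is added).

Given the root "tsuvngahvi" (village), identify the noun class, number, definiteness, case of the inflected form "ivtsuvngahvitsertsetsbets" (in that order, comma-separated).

Segment: iv-tsuvngahvi-tsar-tsots-bets.
noun class: -tsar/ng → class II.
number: iv- → dual.
definiteness: -tsots → definite.
case: -bets → locative.

class II, dual, definite, locative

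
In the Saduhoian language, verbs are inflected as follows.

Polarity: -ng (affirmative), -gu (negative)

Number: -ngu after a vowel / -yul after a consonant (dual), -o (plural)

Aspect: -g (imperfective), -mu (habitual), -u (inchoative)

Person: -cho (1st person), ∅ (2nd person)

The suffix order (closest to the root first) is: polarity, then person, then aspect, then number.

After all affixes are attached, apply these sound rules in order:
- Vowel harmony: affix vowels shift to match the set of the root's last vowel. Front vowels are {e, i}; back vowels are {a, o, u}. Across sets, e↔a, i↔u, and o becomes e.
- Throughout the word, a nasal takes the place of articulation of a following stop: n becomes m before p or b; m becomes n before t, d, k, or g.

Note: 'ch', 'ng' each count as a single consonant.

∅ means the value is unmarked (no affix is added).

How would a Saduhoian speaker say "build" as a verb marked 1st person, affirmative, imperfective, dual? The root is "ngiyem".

Attach polarity affirmative -ng → ngiyemng.
Attach person 1st person -cho → ngiyemngcho.
Attach aspect imperfective -g → ngiyemngchog.
Attach number dual -yul (after consonant 'g') → ngiyemngchogyul.
Apply vowel harmony: ngiyemngchogyul → ngiyemngchegyil.
Nasal assimilation: no change.

ngiyemngchegyil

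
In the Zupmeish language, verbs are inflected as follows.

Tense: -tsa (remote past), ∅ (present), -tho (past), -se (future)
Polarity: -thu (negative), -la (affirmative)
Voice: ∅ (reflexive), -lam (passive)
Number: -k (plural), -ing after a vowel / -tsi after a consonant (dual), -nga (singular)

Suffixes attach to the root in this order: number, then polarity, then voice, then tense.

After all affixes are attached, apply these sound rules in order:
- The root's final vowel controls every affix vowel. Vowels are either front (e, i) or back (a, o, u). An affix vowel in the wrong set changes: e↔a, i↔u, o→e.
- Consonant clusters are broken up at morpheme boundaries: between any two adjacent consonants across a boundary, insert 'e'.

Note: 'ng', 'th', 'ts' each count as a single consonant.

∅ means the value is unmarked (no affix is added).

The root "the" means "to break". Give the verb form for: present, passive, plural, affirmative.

Attach number plural -k → thek.
Attach polarity affirmative -la → thekla.
Attach voice passive -lam → theklalam.
tense = present: zero marking, form stays theklalam.
Apply vowel harmony: theklalam → theklelem.
Apply epenthesis: theklelem → thekelelem.

thekelelem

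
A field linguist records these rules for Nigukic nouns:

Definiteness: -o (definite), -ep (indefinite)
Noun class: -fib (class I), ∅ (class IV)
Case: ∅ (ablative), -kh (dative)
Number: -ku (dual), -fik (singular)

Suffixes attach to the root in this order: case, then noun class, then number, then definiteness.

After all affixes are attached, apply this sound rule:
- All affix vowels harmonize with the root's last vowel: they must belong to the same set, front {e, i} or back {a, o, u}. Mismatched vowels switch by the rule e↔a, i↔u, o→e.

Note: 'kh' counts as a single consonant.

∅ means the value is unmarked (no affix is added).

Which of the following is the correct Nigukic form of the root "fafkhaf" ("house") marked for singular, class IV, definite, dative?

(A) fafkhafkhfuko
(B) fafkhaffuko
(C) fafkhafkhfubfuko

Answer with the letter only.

A

Attach case dative -kh → fafkhafkh.
noun class = class IV: zero marking, form stays fafkhafkh.
Attach number singular -fik → fafkhafkhfik.
Attach definiteness definite -o → fafkhafkhfiko.
Apply vowel harmony: fafkhafkhfiko → fafkhafkhfuko.
So the correct form is fafkhafkhfuko, option (A).
(C) fafkhafkhfubfuko is wrong: it uses class I instead of class IV for noun class.
(B) fafkhaffuko is wrong: it uses ablative instead of dative for case.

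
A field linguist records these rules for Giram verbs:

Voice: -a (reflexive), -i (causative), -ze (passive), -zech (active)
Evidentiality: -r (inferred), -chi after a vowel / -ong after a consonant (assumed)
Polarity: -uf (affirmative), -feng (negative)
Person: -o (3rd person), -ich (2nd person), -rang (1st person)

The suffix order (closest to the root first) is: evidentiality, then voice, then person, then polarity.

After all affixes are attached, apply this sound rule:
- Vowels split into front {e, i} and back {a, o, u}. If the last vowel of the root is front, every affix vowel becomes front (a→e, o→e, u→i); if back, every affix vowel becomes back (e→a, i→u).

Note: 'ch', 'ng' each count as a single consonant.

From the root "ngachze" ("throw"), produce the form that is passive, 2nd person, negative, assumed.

ngachzechizeichfeng

Attach evidentiality assumed -chi (after vowel 'e') → ngachzechi.
Attach voice passive -ze → ngachzechize.
Attach person 2nd person -ich → ngachzechizeich.
Attach polarity negative -feng → ngachzechizeichfeng.
Vowel harmony: no change.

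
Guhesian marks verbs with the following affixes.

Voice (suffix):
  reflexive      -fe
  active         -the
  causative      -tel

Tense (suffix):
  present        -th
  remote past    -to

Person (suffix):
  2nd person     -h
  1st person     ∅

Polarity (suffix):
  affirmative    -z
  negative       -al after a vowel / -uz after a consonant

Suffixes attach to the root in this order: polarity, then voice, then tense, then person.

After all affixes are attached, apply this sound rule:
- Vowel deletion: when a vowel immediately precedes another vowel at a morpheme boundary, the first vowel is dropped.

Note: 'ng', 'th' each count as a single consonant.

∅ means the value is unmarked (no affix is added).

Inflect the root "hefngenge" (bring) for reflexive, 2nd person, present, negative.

hefngengalfethh

Attach polarity negative -al (after vowel 'e') → hefngengeal.
Attach voice reflexive -fe → hefngengealfe.
Attach tense present -th → hefngengealfeth.
Attach person 2nd person -h → hefngengealfethh.
Apply vowel deletion: hefngengealfethh → hefngengalfethh.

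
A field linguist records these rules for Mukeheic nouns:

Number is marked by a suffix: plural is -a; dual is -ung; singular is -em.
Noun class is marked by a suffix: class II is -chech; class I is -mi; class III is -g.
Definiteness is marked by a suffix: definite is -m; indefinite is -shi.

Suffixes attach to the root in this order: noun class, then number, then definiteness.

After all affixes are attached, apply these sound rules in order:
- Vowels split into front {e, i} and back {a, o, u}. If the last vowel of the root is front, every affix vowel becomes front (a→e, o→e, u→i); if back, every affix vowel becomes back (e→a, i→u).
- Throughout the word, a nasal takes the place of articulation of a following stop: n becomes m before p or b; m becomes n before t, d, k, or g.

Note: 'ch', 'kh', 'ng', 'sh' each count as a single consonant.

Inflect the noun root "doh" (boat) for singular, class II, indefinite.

Attach noun class class II -chech → dohchech.
Attach number singular -em → dohchechem.
Attach definiteness indefinite -shi → dohchechemshi.
Apply vowel harmony: dohchechemshi → dohchachamshu.
Nasal assimilation: no change.

dohchachamshu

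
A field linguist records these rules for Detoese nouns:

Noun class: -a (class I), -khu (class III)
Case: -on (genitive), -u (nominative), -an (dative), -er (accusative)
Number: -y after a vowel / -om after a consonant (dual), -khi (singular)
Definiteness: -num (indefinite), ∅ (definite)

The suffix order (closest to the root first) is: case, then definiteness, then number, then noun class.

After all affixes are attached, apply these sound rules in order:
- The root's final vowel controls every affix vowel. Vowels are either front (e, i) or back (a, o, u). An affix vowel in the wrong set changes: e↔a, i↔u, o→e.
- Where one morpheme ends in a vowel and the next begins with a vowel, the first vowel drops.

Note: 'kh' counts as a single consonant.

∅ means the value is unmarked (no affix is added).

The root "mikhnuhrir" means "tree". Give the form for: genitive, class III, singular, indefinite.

mikhnuhrirennimkhikhi

Attach case genitive -on → mikhnuhriron.
Attach definiteness indefinite -num → mikhnuhrironnum.
Attach number singular -khi → mikhnuhrironnumkhi.
Attach noun class class III -khu → mikhnuhrironnumkhikhu.
Apply vowel harmony: mikhnuhrironnumkhikhu → mikhnuhrirennimkhikhi.
Vowel deletion: no change.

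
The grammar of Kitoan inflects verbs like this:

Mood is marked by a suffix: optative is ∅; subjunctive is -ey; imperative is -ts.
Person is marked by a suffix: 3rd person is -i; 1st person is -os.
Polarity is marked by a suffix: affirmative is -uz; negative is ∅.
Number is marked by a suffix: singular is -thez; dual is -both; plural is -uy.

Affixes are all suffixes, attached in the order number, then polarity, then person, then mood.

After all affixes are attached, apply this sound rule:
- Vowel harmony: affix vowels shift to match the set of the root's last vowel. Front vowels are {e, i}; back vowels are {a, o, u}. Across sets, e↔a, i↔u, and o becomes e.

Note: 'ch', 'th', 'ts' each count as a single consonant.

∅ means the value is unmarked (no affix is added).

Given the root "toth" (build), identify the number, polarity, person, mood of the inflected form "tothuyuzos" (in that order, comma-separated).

Segment: toth-uy-uz-os.
number: -uy → plural.
polarity: -uz → affirmative.
person: -os → 1st person.
mood: ∅ → optative.

plural, affirmative, 1st person, optative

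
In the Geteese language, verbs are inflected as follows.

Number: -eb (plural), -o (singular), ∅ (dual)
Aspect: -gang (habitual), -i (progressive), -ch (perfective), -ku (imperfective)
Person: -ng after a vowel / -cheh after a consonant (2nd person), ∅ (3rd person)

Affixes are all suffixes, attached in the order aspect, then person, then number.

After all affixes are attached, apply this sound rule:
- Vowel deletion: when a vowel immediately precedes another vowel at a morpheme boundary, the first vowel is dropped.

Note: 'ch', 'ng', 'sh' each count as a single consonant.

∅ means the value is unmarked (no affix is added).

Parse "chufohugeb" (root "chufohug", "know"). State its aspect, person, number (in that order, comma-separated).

Segment: chufohug-i-eb.
aspect: -i → progressive.
person: ∅ → 3rd person.
number: -eb → plural.

progressive, 3rd person, plural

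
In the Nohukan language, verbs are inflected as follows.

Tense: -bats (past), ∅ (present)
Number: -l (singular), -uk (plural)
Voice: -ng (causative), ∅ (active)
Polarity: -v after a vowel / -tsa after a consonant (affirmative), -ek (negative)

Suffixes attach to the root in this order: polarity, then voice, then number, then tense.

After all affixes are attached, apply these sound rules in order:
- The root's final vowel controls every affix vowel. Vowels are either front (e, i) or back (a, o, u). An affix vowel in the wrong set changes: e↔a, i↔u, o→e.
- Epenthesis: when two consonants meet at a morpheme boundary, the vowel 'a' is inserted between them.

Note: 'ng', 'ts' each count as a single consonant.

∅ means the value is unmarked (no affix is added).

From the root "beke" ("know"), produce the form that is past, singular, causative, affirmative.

Attach polarity affirmative -v (after vowel 'e') → bekev.
Attach voice causative -ng → bekevng.
Attach number singular -l → bekevngl.
Attach tense past -bats → bekevnglbats.
Apply vowel harmony: bekevnglbats → bekevnglbets.
Apply epenthesis: bekevnglbets → bekevangalabets.

bekevangalabets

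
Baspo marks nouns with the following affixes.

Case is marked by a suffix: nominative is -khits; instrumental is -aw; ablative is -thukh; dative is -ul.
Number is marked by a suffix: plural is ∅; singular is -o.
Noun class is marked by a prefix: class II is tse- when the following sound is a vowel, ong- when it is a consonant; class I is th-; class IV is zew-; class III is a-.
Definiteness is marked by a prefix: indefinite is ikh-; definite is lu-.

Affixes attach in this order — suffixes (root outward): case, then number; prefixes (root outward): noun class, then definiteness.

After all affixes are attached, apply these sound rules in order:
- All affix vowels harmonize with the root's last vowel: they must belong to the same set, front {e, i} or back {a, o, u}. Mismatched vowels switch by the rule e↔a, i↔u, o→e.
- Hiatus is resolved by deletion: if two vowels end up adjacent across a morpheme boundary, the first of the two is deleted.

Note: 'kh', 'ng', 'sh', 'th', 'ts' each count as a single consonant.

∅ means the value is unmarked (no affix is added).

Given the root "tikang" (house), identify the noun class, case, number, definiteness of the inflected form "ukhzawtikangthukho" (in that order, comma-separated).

Segment: ikh-zew-tikang-thukh-o.
noun class: zew- → class IV.
case: -thukh → ablative.
number: -o → singular.
definiteness: ikh- → indefinite.

class IV, ablative, singular, indefinite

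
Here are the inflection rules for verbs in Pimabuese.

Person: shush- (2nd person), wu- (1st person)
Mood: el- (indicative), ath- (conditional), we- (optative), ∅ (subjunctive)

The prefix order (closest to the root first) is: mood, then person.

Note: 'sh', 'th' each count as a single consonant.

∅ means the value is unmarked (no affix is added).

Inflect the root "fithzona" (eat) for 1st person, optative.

Attach mood optative we- → wefithzona.
Attach person 1st person wu- → wuwefithzona.

wuwefithzona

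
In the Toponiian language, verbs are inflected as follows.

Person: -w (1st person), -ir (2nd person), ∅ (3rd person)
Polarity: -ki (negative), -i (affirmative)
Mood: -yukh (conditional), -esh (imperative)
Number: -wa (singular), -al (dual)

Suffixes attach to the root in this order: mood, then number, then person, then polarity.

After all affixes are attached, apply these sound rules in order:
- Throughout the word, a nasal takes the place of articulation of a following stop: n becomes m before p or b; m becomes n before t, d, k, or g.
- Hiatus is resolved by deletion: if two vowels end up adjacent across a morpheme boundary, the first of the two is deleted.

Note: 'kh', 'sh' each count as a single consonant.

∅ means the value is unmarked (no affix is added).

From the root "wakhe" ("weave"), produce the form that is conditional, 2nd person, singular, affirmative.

Attach mood conditional -yukh → wakheyukh.
Attach number singular -wa → wakheyukhwa.
Attach person 2nd person -ir → wakheyukhwair.
Attach polarity affirmative -i → wakheyukhwairi.
Nasal assimilation: no change.
Apply vowel deletion: wakheyukhwairi → wakheyukhwiri.

wakheyukhwiri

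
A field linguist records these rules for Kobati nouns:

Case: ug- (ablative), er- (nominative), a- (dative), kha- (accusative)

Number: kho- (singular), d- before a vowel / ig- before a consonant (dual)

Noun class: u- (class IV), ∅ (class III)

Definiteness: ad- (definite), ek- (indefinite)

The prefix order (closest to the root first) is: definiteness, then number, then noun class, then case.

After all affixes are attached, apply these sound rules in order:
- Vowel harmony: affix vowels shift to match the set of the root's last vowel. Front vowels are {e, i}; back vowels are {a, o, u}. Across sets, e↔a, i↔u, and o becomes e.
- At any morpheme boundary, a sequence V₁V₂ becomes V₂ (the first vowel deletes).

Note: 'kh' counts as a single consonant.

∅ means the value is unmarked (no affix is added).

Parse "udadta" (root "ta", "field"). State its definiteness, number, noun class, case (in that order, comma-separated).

definite, dual, class IV, dative

Segment: a-u-d-ad-ta.
definiteness: ad- → definite.
number: d/ig- → dual.
noun class: u- → class IV.
case: a- → dative.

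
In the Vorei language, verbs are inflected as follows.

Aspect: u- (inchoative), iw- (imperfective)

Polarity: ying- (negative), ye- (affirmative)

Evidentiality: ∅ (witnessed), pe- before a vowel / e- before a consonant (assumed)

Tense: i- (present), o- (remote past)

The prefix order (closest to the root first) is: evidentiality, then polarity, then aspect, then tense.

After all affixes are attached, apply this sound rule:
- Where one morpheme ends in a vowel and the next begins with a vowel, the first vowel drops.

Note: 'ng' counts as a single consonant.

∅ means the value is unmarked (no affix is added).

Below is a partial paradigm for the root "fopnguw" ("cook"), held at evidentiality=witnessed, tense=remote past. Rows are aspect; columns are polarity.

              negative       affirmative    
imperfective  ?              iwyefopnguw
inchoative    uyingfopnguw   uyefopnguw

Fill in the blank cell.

evidentiality = witnessed: zero marking, form stays fopnguw.
Attach polarity negative ying- → yingfopnguw.
Attach aspect imperfective iw- → iwyingfopnguw.
Attach tense remote past o- → oiwyingfopnguw.
Apply vowel deletion: oiwyingfopnguw → iwyingfopnguw.

iwyingfopnguw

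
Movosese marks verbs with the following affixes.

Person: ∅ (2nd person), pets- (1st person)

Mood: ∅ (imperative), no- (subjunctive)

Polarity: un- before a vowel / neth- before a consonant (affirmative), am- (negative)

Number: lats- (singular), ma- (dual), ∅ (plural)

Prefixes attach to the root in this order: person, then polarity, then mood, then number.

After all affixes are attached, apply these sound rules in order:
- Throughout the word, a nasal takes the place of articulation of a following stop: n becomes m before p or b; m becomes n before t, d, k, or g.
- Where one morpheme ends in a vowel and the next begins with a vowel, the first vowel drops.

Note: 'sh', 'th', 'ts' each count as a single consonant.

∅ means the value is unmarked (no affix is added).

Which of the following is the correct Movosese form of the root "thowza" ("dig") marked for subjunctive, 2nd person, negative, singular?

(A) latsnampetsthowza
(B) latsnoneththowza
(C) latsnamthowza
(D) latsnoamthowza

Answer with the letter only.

C

person = 2nd person: zero marking, form stays thowza.
Attach polarity negative am- → amthowza.
Attach mood subjunctive no- → noamthowza.
Attach number singular lats- → latsnoamthowza.
Nasal assimilation: no change.
Apply vowel deletion: latsnoamthowza → latsnamthowza.
So the correct form is latsnamthowza, option (C).
(A) latsnampetsthowza is wrong: it uses 1st person instead of 2nd person for person.
(B) latsnoneththowza is wrong: it uses affirmative instead of negative for polarity.
(D) latsnoamthowza is wrong: it fails to apply the sound rule(s).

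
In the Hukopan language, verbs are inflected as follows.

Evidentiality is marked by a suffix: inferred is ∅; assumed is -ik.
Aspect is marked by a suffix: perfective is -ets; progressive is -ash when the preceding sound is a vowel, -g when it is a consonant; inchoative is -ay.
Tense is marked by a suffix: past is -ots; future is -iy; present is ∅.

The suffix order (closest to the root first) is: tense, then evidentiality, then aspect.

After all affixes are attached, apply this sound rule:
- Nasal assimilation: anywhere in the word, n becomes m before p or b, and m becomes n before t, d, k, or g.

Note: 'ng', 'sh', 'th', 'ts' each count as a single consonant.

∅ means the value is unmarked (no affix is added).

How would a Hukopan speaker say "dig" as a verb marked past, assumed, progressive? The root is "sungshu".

sungshuotsikg

Attach tense past -ots → sungshuots.
Attach evidentiality assumed -ik → sungshuotsik.
Attach aspect progressive -g (after consonant 'k') → sungshuotsikg.
Nasal assimilation: no change.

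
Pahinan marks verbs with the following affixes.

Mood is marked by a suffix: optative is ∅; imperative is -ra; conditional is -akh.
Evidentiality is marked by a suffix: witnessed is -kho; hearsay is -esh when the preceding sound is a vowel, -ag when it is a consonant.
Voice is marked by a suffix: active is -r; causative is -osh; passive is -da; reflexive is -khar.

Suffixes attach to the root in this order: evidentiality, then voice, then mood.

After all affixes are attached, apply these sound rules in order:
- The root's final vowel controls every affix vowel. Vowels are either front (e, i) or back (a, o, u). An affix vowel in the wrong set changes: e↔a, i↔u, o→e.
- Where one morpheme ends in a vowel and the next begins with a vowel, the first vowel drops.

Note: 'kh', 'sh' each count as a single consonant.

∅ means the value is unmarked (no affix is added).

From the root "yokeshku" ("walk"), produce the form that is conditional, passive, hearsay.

yokeshkashdakh

Attach evidentiality hearsay -esh (after vowel 'u') → yokeshkuesh.
Attach voice passive -da → yokeshkueshda.
Attach mood conditional -akh → yokeshkueshdaakh.
Apply vowel harmony: yokeshkueshdaakh → yokeshkuashdaakh.
Apply vowel deletion: yokeshkuashdaakh → yokeshkashdakh.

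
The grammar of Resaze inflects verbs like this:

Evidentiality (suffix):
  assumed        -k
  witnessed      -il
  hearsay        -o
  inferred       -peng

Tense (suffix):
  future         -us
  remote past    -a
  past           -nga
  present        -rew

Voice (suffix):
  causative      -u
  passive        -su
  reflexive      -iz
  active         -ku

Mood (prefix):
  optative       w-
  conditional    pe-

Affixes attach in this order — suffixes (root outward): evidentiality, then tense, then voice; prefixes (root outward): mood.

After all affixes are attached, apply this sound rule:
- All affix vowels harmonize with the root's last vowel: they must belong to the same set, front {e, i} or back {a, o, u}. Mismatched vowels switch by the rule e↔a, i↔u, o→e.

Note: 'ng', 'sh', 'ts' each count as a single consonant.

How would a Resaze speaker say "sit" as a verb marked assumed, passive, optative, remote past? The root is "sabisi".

wsabisikesi

Attach evidentiality assumed -k → sabisik.
Attach tense remote past -a → sabisika.
Attach mood optative w- → wsabisika.
Attach voice passive -su → wsabisikasu.
Apply vowel harmony: wsabisikasu → wsabisikesi.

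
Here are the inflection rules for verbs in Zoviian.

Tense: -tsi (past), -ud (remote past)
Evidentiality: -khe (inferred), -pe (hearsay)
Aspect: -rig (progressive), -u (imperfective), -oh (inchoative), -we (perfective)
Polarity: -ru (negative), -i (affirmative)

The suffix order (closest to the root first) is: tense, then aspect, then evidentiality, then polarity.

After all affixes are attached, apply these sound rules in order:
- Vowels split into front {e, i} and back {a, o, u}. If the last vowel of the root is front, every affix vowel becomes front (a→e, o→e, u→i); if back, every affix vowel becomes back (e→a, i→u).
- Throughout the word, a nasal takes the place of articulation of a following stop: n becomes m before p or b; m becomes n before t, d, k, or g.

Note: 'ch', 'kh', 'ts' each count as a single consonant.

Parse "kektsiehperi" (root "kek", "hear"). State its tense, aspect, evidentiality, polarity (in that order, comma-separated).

Segment: kek-tsi-oh-pe-ru.
tense: -tsi → past.
aspect: -oh → inchoative.
evidentiality: -pe → hearsay.
polarity: -ru → negative.

past, inchoative, hearsay, negative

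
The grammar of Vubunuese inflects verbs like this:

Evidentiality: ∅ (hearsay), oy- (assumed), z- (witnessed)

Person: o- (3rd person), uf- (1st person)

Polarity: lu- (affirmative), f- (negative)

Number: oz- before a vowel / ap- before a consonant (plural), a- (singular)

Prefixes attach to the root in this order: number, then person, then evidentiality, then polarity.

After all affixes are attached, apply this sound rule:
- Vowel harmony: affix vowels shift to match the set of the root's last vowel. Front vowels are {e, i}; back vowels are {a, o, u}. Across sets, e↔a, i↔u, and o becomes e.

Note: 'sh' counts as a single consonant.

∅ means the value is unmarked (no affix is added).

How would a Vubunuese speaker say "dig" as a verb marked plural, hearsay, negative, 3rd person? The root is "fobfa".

foapfobfa

Attach number plural ap- (before consonant 'f') → apfobfa.
Attach person 3rd person o- → oapfobfa.
evidentiality = hearsay: zero marking, form stays oapfobfa.
Attach polarity negative f- → foapfobfa.
Vowel harmony: no change.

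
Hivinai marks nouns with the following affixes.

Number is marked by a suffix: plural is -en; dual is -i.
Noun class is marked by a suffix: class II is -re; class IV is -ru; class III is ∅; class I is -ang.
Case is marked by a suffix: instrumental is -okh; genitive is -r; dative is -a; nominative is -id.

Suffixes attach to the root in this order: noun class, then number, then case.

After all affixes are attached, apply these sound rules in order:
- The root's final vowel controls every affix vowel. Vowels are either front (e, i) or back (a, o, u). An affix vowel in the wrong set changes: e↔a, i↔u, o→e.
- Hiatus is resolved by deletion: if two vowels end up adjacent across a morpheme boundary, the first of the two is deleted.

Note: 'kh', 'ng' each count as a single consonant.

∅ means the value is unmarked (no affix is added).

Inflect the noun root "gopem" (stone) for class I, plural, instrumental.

Attach noun class class I -ang → gopemang.
Attach number plural -en → gopemangen.
Attach case instrumental -okh → gopemangenokh.
Apply vowel harmony: gopemangenokh → gopemengenekh.
Vowel deletion: no change.

gopemengenekh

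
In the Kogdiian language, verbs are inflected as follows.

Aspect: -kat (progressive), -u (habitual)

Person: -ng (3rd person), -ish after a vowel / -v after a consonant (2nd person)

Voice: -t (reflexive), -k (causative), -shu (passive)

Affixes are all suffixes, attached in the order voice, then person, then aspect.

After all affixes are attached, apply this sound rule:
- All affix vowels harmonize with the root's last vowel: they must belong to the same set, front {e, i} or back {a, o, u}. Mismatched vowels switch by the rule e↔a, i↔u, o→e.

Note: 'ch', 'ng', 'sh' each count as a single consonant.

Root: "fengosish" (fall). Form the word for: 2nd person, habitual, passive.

fengosishshiishi

Attach voice passive -shu → fengosishshu.
Attach person 2nd person -ish (after vowel 'u') → fengosishshuish.
Attach aspect habitual -u → fengosishshuishu.
Apply vowel harmony: fengosishshuishu → fengosishshiishi.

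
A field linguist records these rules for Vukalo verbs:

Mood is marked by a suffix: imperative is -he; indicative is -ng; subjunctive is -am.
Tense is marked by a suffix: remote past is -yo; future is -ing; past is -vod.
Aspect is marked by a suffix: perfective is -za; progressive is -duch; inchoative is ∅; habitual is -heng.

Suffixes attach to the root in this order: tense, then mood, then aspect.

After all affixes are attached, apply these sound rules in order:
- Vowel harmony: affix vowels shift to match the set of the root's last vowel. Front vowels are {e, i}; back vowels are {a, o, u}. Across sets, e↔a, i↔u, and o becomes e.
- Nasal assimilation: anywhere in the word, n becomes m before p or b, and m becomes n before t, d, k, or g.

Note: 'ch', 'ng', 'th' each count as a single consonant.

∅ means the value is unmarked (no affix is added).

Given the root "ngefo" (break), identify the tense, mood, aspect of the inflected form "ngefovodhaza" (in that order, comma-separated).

Segment: ngefo-vod-he-za.
tense: -vod → past.
mood: -he → imperative.
aspect: -za → perfective.

past, imperative, perfective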